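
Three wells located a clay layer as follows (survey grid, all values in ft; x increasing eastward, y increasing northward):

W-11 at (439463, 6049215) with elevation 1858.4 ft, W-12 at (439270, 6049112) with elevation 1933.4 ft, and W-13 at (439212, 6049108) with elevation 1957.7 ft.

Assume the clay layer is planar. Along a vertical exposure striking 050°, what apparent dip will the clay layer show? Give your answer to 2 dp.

Let the plane be z = a·x + b·y + c.
W-12−W-11: −193a − 103b = 75;  W-13−W-11: −251a − 107b = 99.3.
Solving gives a = −0.42347, b = 0.06534.
Unit vector along 050° is (sin 50°, cos 50°) = (0.7660, 0.6428).
Slope in that direction = a·(0.7660) + b·(0.6428) = −0.28240.
Apparent dip = arctan|0.28240| = 15.77° (true dip is 23.2°, so apparent ≤ true as expected).

15.77°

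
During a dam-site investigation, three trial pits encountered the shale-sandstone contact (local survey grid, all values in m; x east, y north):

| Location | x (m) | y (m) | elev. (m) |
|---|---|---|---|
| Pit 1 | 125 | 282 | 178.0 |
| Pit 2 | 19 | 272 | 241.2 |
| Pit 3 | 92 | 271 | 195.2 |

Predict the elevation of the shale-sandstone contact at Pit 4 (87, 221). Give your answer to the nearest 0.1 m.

182.6 m

Two edge vectors: Pit 1→Pit 2 = (-106, -10, 63.2), Pit 1→Pit 3 = (-33, -11, 17.2).
Normal n = (Pit 1→Pit 2) × (Pit 1→Pit 3) = (523.2, -262.4, 836).
So ∂z/∂x = −n_x/n_z = −0.62584 and ∂z/∂y = −n_y/n_z = 0.31388.
Intercept c from Pit 1: 178 + 78.23 − 88.51 = 167.72.
At (87, 221): z = −54.4 + 69.4 + 167.72 = 182.6 m.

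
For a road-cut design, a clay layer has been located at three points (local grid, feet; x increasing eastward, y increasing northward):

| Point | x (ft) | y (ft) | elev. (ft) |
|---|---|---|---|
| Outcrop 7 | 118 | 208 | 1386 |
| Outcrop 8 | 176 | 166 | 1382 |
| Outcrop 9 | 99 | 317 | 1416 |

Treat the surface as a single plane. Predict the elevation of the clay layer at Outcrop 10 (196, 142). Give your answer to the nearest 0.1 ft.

1377.8 ft

Let the plane be z = a·x + b·y + c.
Outcrop 8−Outcrop 7: 58a − 42b = −4;  Outcrop 9−Outcrop 7: −19a + 109b = 30.
Solving gives a = 0.14917, b = 0.30123.
Then c = 1386 − a·118 − b·208 = 1305.74.
At (196, 142): z = 29.2 + 42.8 + 1305.74 = 1377.8 ft.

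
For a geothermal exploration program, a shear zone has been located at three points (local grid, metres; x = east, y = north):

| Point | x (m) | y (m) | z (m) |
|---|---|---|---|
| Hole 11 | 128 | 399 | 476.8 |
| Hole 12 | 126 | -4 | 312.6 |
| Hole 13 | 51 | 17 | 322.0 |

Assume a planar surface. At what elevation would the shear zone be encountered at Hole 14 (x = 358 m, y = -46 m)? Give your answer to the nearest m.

293 m

Let the plane be z = a·x + b·y + c.
Hole 12−Hole 11: −2a − 403b = −164.2;  Hole 13−Hole 11: −77a − 382b = −154.8.
Solving gives a = −0.01123, b = 0.40750.
Then c = 476.8 − a·128 − b·399 = 315.65.
At (358, -46): z = −4.0 − 18.7 + 315.65 = 292.9 m.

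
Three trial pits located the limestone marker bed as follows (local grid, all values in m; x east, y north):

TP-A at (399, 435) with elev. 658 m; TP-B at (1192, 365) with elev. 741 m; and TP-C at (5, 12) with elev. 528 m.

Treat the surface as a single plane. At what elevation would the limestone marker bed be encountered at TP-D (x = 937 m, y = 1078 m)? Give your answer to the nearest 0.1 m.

Let the plane be z = a·x + b·y + c.
TP-B−TP-A: 793a − 70b = 83;  TP-C−TP-A: −394a − 423b = −130.
Solving gives a = 0.121782, b = 0.193896.
Then c = 658 − a·399 − b·435 = 525.06.
At (937, 1078): z = 114.1 + 209.0 + 525.06 = 848.2 m.

848.2 m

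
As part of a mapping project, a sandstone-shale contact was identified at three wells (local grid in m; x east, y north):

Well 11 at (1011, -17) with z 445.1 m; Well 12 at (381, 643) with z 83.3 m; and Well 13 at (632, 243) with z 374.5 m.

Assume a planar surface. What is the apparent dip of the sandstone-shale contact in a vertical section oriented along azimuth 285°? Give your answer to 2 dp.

14.22°

Two edge vectors: Well 11→Well 12 = (-630, 660, -361.8), Well 11→Well 13 = (-379, 260, -70.6).
Normal n = (Well 11→Well 12) × (Well 11→Well 13) = (47472, 92644.2, 86340).
So ∂z/∂x = −n_x/n_z = −0.54983 and ∂z/∂y = −n_y/n_z = −1.07302.
Unit vector along 285° is (sin 285°, cos 285°) = (-0.9659, 0.2588).
Slope in that direction = a·(-0.9659) + b·(0.2588) = 0.25337.
Apparent dip = arctan|0.25337| = 14.22° (true dip is 50.3°, so apparent ≤ true as expected).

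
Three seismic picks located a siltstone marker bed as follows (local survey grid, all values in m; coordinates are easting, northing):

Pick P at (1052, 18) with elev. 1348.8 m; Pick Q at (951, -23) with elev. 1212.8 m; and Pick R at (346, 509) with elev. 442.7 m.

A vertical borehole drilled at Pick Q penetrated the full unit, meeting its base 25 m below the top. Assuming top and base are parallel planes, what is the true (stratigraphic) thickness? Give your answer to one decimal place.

Two edge vectors: Pick P→Pick Q = (-101, -41, -136), Pick P→Pick R = (-706, 491, -906.1).
Normal n = (Pick P→Pick Q) × (Pick P→Pick R) = (103926.1, 4499.9, -78537).
So ∂z/∂easting = −n_x/n_z = 1.32328 and ∂z/∂northing = −n_y/n_z = 0.05730.
|∇z| = √(a²+b²) = 1.32452, so dip δ = arctan(1.32452) = 52.95°.
True thickness = vertical thickness × cos δ = 25 × cos 52.95° = 15.1 m.

15.1 m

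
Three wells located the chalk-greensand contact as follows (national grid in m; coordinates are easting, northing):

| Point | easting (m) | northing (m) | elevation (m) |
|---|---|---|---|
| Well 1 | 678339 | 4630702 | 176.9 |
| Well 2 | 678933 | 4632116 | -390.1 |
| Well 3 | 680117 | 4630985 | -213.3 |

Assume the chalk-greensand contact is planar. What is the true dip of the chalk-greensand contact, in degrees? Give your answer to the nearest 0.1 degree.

Let the plane be z = a·easting + b·northing + c.
Well 2−Well 1: 594a + 1414b = −567;  Well 3−Well 1: 1778a + 283b = −390.2.
Solving gives a = −0.16679, b = −0.33093.
Gradient magnitude |∇z| = √(a² + b²) = √(0.02782 + 0.10951) = 0.37058.
True dip = arctan(0.37058) = 20.3°, dipping toward NNE (azimuth ≈ 027°).

20.3°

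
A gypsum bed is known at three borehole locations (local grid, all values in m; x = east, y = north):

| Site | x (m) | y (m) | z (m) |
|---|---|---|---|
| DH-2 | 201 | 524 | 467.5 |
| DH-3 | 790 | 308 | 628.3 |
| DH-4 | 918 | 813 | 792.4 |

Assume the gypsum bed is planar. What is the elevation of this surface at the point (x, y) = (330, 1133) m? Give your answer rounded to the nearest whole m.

656 m

Let the plane be z = a·x + b·y + c.
DH-3−DH-2: 589a − 216b = 160.8;  DH-4−DH-2: 717a + 289b = 324.9.
Solving gives a = 0.35882, b = 0.23400.
Then c = 467.5 − a·201 − b·524 = 272.76.
At (330, 1133): z = 118.4 + 265.1 + 272.76 = 656.3 m.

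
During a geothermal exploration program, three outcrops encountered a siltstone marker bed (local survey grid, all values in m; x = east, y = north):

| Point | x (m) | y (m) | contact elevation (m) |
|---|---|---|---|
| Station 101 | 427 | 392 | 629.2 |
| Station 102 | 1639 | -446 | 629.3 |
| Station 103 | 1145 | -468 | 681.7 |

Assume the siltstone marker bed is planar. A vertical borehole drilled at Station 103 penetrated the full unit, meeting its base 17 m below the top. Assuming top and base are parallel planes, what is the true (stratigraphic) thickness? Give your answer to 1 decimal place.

Let the plane be z = a·x + b·y + c.
Station 102−Station 101: 1212a − 838b = 0.1;  Station 103−Station 101: 718a − 860b = 52.5.
Solving gives a = −0.09965, b = −0.14424.
|∇z| = √(a²+b²) = 0.17532, so dip δ = arctan(0.17532) = 9.94°.
True thickness = vertical thickness × cos δ = 17 × cos 9.94° = 16.7 m.

16.7 m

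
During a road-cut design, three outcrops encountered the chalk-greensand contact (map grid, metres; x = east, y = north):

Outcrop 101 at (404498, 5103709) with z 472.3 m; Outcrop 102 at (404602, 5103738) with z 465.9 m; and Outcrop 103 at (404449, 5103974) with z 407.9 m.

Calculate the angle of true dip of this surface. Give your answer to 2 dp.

Let the plane be z = a·x + b·y + c.
Outcrop 102−Outcrop 101: 104a + 29b = −6.4;  Outcrop 103−Outcrop 101: −49a + 265b = −64.4.
Solving gives a = 0.00592, b = −0.24192.
Gradient magnitude |∇z| = √(a² + b²) = √(0.00004 + 0.05853) = 0.24200.
True dip = arctan(0.24200) = 13.60°, dipping toward N (azimuth ≈ 359°).

13.60°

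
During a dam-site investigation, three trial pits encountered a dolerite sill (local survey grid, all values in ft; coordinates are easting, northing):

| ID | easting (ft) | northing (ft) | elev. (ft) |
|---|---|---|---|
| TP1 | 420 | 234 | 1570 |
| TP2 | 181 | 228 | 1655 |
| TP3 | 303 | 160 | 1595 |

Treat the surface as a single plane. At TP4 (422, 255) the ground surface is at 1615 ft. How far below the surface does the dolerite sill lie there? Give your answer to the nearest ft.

Let the plane be z = a·easting + b·northing + c.
TP2−TP1: −239a − 6b = 85;  TP3−TP1: −117a − 74b = 25.
Solving gives a = −0.36152, b = 0.23375.
Then c = 1570 − a·420 − b·234 = 1667.14.
At (422, 255): z_contact = −152.6 + 59.6 + 1667.14 = 1574.2 ft.
Depth below ground = 1615 − 1574.2 = 41 ft.

41 ft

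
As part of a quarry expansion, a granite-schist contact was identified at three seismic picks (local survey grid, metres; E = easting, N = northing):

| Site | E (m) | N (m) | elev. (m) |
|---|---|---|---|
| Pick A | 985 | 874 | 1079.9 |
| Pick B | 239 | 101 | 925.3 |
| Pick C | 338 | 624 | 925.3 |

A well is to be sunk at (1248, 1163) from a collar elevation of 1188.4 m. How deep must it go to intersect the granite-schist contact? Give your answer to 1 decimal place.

Two edge vectors: Pick A→Pick B = (-746, -773, -154.6), Pick A→Pick C = (-647, -250, -154.6).
Normal n = (Pick A→Pick B) × (Pick A→Pick C) = (80855.8, -15305.4, -313631).
So ∂z/∂E = −n_x/n_z = 0.257806 and ∂z/∂N = −n_y/n_z = −0.048801.
Intercept c from Pick A: 1079.9 − 253.94 + 42.65 = 868.61.
At (1248, 1163): z_contact = 321.74 − 56.76 + 868.61 = 1133.60 m.
Depth below ground = 1188.4 − 1133.60 = 54.8 m.

54.8 m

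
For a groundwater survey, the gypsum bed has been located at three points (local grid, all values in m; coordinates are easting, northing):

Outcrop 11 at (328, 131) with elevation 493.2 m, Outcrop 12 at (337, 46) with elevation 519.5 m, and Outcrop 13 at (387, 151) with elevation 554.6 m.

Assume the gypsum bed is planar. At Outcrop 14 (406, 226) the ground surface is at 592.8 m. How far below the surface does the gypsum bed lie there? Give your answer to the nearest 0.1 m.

31.6 m

Let the plane be z = a·easting + b·northing + c.
Outcrop 12−Outcrop 11: 9a − 85b = 26.3;  Outcrop 13−Outcrop 11: 59a + 20b = 61.4.
Solving gives a = 1.10587, b = −0.19232.
Then c = 493.2 − a·328 − b·131 = 155.67.
At (406, 226): z_contact = 448.98 − 43.46 + 155.67 = 561.19 m.
Depth below ground = 592.8 − 561.19 = 31.6 m.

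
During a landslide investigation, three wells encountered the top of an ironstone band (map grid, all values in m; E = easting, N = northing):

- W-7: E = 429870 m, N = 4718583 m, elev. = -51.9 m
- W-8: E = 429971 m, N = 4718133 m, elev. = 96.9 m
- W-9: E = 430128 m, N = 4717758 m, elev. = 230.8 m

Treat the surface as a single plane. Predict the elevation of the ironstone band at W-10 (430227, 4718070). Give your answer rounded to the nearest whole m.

Let the plane be z = a·E + b·N + c.
W-8−W-7: 101a − 450b = 148.8;  W-9−W-7: 258a − 825b = 282.7.
Solving gives a = 0.13592677, b = −0.30015866.
Then c = -51.9 − a·429870 − b·4718583 = 1357840.80.
At (430227, 4718070): z = 58479.4 − 1416169.6 + 1357840.80 = 150.6 m.

151 m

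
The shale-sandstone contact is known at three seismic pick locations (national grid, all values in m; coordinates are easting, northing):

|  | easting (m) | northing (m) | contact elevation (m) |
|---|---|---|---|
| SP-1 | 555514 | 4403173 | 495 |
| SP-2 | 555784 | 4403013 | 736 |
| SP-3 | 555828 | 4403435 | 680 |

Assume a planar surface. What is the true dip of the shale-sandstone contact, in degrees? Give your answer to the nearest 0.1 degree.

Let the plane be z = a·easting + b·northing + c.
SP-2−SP-1: 270a − 160b = 241;  SP-3−SP-1: 314a + 262b = 185.
Solving gives a = 0.76659, b = −0.21263.
Gradient magnitude |∇z| = √(a² + b²) = √(0.58766 + 0.04521) = 0.79553.
True dip = arctan(0.79553) = 38.5°, dipping toward WNW (azimuth ≈ 286°).

38.5°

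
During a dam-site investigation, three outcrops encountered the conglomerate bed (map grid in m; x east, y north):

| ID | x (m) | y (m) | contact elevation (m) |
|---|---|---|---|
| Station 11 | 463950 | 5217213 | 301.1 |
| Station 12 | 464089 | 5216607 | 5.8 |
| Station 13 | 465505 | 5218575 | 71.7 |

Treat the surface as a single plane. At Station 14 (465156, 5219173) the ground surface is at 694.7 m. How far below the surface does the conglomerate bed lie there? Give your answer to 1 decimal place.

230.3 m

Two edge vectors: Station 11→Station 12 = (139, -606, -295.3), Station 11→Station 13 = (1555, 1362, -229.4).
Normal n = (Station 11→Station 12) × (Station 11→Station 13) = (541215, -427304.9, 1131648).
So ∂z/∂x = −n_x/n_z = −0.478253839 and ∂z/∂y = −n_y/n_z = 0.377595242.
Intercept c from Station 11: 301.1 + 221885.87 − 1969994.80 = −1747807.83.
At (465156, 5219173): z_contact = −222462.64 + 1970734.89 − 1747807.83 = 464.41 m.
Depth below ground = 694.7 − 464.41 = 230.3 m.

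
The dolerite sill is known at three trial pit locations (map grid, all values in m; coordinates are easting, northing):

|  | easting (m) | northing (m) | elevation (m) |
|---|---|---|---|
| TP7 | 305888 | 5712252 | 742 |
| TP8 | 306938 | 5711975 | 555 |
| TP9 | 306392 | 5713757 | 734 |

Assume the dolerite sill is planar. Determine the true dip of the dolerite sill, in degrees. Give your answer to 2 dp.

9.78°

Let the plane be z = a·easting + b·northing + c.
TP8−TP7: 1050a − 277b = −187;  TP9−TP7: 504a + 1505b = −8.
Solving gives a = −0.16493, b = 0.04992.
Gradient magnitude |∇z| = √(a² + b²) = √(0.02720 + 0.00249) = 0.17232.
True dip = arctan(0.17232) = 9.78°, dipping toward ESE (azimuth ≈ 107°).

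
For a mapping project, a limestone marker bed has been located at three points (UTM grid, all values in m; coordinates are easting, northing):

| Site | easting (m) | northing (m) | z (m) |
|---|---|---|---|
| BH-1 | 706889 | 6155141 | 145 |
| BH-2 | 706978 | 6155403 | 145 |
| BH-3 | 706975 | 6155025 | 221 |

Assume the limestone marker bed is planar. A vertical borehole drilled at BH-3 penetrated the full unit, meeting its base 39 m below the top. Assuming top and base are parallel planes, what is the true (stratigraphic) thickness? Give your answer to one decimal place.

32.8 m

Let the plane be z = a·easting + b·northing + c.
BH-2−BH-1: 89a + 262b = 0;  BH-3−BH-1: 86a − 116b = 76.
Solving gives a = 0.60604, b = −0.20587.
|∇z| = √(a²+b²) = 0.64005, so dip δ = arctan(0.64005) = 32.62°.
True thickness = vertical thickness × cos δ = 39 × cos 32.62° = 32.8 m.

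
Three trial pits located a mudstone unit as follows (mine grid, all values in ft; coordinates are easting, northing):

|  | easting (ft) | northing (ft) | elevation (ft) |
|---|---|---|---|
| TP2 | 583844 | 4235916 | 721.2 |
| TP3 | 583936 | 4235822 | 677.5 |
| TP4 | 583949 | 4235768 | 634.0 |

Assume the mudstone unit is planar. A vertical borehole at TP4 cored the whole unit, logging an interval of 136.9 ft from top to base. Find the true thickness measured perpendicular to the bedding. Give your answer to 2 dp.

95.54 ft

Let the plane be z = a·easting + b·northing + c.
TP3−TP2: 92a − 94b = −43.7;  TP4−TP2: 105a − 148b = −87.2.
Solving gives a = 0.46161, b = 0.91668.
|∇z| = √(a²+b²) = 1.02635, so dip δ = arctan(1.02635) = 45.75°.
True thickness = vertical thickness × cos δ = 136.9 × cos 45.75° = 95.54 ft.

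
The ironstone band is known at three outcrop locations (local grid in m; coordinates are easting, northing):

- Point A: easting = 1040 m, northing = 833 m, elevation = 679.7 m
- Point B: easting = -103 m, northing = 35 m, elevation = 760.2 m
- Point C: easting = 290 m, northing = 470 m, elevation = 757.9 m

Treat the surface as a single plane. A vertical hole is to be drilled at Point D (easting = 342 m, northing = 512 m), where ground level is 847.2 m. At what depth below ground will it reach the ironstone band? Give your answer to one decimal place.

Let the plane be z = a·easting + b·northing + c.
Point B−Point A: −1143a − 798b = 80.5;  Point C−Point A: −750a − 363b = 78.2.
Solving gives a = −0.180739, b = 0.158001.
Then c = 679.7 − a·1040 − b·833 = 736.05.
At (342, 512): z_contact = −61.81 + 80.90 + 736.05 = 755.14 m.
Depth below ground = 847.2 − 755.14 = 92.1 m.

92.1 m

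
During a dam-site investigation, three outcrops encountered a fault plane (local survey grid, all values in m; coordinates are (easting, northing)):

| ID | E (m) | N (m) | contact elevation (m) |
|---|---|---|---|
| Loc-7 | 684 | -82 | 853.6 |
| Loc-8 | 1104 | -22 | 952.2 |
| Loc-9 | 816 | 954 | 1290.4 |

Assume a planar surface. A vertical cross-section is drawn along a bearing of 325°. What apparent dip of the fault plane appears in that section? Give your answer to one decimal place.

Let the plane be z = a·E + b·N + c.
Loc-8−Loc-7: 420a + 60b = 98.6;  Loc-9−Loc-7: 132a + 1036b = 436.8.
Solving gives a = 0.17777, b = 0.39897.
Unit vector along 325° is (sin 325°, cos 325°) = (-0.5736, 0.8192).
Slope in that direction = a·(-0.5736) + b·(0.8192) = 0.22486.
Apparent dip = arctan|0.22486| = 12.7° (true dip is 23.6°, so apparent ≤ true as expected).

12.7°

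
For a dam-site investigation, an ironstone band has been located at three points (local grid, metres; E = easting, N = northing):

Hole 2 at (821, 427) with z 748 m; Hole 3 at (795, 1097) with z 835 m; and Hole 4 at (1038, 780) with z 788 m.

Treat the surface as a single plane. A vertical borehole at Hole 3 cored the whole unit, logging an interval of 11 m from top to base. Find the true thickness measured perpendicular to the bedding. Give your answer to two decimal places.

10.91 m

Two edge vectors: Hole 2→Hole 3 = (-26, 670, 87), Hole 2→Hole 4 = (217, 353, 40).
Normal n = (Hole 2→Hole 3) × (Hole 2→Hole 4) = (-3911, 19919, -154568).
So ∂z/∂E = −n_x/n_z = −0.02530 and ∂z/∂N = −n_y/n_z = 0.12887.
|∇z| = √(a²+b²) = 0.13133, so dip δ = arctan(0.13133) = 7.48°.
True thickness = vertical thickness × cos δ = 11 × cos 7.48° = 10.91 m.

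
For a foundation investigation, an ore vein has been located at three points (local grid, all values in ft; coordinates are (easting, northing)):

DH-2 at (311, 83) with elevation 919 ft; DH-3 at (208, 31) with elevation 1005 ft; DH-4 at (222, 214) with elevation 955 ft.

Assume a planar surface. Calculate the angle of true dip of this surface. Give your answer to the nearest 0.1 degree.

37.1°

Two edge vectors: DH-2→DH-3 = (-103, -52, 86), DH-2→DH-4 = (-89, 131, 36).
Normal n = (DH-2→DH-3) × (DH-2→DH-4) = (-13138, -3946, -18121).
So ∂z/∂E = −n_x/n_z = −0.72502 and ∂z/∂N = −n_y/n_z = −0.21776.
Gradient magnitude |∇z| = √(a² + b²) = √(0.52565 + 0.04742) = 0.75701.
True dip = arctan(0.75701) = 37.1°, dipping toward ENE (azimuth ≈ 073°).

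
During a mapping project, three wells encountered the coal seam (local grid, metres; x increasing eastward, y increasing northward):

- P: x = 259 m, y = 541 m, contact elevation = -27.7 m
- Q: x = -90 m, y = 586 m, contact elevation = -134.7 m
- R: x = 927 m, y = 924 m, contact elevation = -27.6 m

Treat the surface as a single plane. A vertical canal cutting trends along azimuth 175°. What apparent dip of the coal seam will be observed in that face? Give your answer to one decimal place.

Two edge vectors: P→Q = (-349, 45, -107), P→R = (668, 383, 0.1).
Normal n = (P→Q) × (P→R) = (40985.5, -71441.1, -163727).
So ∂z/∂x = −n_x/n_z = 0.25033 and ∂z/∂y = −n_y/n_z = −0.43634.
Unit vector along 175° is (sin 175°, cos 175°) = (0.0872, -0.9962).
Slope in that direction = a·(0.0872) + b·(-0.9962) = 0.45650.
Apparent dip = arctan|0.45650| = 24.5° (true dip is 26.7°, so apparent ≤ true as expected).

24.5°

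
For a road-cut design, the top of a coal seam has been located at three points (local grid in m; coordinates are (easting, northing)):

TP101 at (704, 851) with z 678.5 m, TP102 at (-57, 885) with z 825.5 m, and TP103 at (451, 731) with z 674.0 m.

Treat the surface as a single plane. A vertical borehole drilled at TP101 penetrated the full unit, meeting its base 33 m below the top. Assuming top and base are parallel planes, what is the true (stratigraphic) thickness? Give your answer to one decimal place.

Two edge vectors: TP101→TP102 = (-761, 34, 147), TP101→TP103 = (-253, -120, -4.5).
Normal n = (TP101→TP102) × (TP101→TP103) = (17487, -40615.5, 99922).
So ∂z/∂E = −n_x/n_z = −0.17501 and ∂z/∂N = −n_y/n_z = 0.40647.
|∇z| = √(a²+b²) = 0.44255, so dip δ = arctan(0.44255) = 23.87°.
True thickness = vertical thickness × cos δ = 33 × cos 23.87° = 30.2 m.

30.2 m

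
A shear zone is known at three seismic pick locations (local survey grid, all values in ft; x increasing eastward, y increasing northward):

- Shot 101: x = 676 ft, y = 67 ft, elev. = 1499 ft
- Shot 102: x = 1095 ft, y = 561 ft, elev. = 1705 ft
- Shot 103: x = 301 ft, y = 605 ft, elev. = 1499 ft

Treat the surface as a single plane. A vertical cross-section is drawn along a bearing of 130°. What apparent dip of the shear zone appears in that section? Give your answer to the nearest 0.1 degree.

4.9°

Let the plane be z = a·x + b·y + c.
Shot 102−Shot 101: 419a + 494b = 206;  Shot 103−Shot 101: −375a + 538b = 0.
Solving gives a = 0.26987, b = 0.18811.
Unit vector along 130° is (sin 130°, cos 130°) = (0.7660, -0.6428).
Slope in that direction = a·(0.7660) + b·(-0.6428) = 0.08582.
Apparent dip = arctan|0.08582| = 4.9° (true dip is 18.2°, so apparent ≤ true as expected).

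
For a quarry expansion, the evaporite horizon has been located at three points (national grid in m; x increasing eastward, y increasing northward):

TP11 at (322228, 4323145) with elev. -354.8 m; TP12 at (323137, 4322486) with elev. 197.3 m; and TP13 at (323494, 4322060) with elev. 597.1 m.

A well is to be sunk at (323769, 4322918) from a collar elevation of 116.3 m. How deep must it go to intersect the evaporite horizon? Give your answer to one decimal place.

Let the plane be z = a·x + b·y + c.
TP12−TP11: 909a − 659b = 552.1;  TP13−TP11: 1266a − 1085b = 951.9.
Solving gives a = −0.186046022, b = −1.094409460.
Then c = -354.8 − a·322228 − b·4323145 = 4790885.22.
At (323769, 4322918): z_contact = −60235.93 − 4731042.35 + 4790885.22 = -393.07 m.
Depth below ground = 116.3 − (-393.07) = 509.4 m.

509.4 m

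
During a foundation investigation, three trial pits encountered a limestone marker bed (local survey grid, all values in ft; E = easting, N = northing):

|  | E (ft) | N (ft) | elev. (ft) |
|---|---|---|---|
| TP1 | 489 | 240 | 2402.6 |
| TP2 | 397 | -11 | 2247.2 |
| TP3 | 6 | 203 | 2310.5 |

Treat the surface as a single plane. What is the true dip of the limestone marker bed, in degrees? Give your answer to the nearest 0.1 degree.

Let the plane be z = a·E + b·N + c.
TP2−TP1: −92a − 251b = −155.4;  TP3−TP1: −483a − 37b = −92.1.
Solving gives a = 0.14739, b = 0.56510.
Gradient magnitude |∇z| = √(a² + b²) = √(0.02173 + 0.31934) = 0.58400.
True dip = arctan(0.58400) = 30.3°, dipping toward SSW (azimuth ≈ 195°).

30.3°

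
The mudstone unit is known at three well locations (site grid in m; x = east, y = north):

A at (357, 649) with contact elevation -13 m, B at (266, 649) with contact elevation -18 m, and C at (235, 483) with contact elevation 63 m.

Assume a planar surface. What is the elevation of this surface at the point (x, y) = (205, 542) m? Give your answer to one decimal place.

32.0 m

Let the plane be z = a·x + b·y + c.
B−A: −91a + 0b = −5;  C−A: −122a − 166b = 76.
Solving gives a = 0.05495, b = −0.49821.
Then c = -13 − a·357 − b·649 = 290.72.
At (205, 542): z = 11.3 − 270.0 + 290.72 = 32.0 m.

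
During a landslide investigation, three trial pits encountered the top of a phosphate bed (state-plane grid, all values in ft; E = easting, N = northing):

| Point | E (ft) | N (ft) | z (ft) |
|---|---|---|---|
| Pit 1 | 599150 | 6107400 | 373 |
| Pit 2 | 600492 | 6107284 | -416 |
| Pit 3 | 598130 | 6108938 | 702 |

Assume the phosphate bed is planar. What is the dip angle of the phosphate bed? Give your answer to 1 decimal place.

32.3°

Let the plane be z = a·E + b·N + c.
Pit 2−Pit 1: 1342a − 116b = −789;  Pit 3−Pit 1: −1020a + 1538b = 329.
Solving gives a = −0.60407, b = −0.18670.
Gradient magnitude |∇z| = √(a² + b²) = √(0.36490 + 0.03486) = 0.63226.
True dip = arctan(0.63226) = 32.3°, dipping toward ENE (azimuth ≈ 073°).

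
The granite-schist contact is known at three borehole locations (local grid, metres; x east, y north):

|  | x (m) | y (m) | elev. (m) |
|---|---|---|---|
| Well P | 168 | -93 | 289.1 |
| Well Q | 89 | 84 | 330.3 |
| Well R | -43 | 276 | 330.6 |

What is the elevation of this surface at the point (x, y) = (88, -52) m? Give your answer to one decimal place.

Two edge vectors: Well P→Well Q = (-79, 177, 41.2), Well P→Well R = (-211, 369, 41.5).
Normal n = (Well P→Well Q) × (Well P→Well R) = (-7857.3, -5414.7, 8196).
So ∂z/∂x = −n_x/n_z = 0.95867 and ∂z/∂y = −n_y/n_z = 0.66065.
Intercept c from Well P: 289.1 − 161.06 + 61.44 = 189.48.
At (88, -52): z = 84.4 − 34.4 + 189.48 = 239.5 m.

239.5 m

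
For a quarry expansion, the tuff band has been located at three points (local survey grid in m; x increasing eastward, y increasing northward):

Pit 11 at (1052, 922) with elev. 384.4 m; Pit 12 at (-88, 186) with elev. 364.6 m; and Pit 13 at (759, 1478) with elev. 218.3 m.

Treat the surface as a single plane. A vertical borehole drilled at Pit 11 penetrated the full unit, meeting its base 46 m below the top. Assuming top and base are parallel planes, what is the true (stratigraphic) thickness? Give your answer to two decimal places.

Let the plane be z = a·x + b·y + c.
Pit 12−Pit 11: −1140a − 736b = −19.8;  Pit 13−Pit 11: −293a + 556b = −166.1.
Solving gives a = 0.15687, b = −0.21607.
|∇z| = √(a²+b²) = 0.26701, so dip δ = arctan(0.26701) = 14.95°.
True thickness = vertical thickness × cos δ = 46 × cos 14.95° = 44.44 m.

44.44 m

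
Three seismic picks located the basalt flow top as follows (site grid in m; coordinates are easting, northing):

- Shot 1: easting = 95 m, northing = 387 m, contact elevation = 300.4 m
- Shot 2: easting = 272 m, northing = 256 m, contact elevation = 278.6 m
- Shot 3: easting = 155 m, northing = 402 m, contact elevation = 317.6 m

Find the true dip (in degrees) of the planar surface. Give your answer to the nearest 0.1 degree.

Two edge vectors: Shot 1→Shot 2 = (177, -131, -21.8), Shot 1→Shot 3 = (60, 15, 17.2).
Normal n = (Shot 1→Shot 2) × (Shot 1→Shot 3) = (-1926.2, -4352.4, 10515).
So ∂z/∂easting = −n_x/n_z = 0.18319 and ∂z/∂northing = −n_y/n_z = 0.41392.
Gradient magnitude |∇z| = √(a² + b²) = √(0.03356 + 0.17133) = 0.45265.
True dip = arctan(0.45265) = 24.4°, dipping toward SSW (azimuth ≈ 204°).

24.4°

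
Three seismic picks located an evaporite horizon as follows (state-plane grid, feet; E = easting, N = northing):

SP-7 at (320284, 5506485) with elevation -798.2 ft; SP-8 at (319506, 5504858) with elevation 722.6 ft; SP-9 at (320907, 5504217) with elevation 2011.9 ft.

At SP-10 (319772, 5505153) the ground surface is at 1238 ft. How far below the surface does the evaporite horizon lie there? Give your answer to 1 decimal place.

740.6 ft

Let the plane be z = a·E + b·N + c.
SP-8−SP-7: −778a − 1627b = 1520.8;  SP-9−SP-7: 623a − 2268b = 2810.1.
Solving gives a = 0.404178466, b = −1.127996832.
Then c = -798.2 − a·320284 − b·5506485 = 6081047.54.
At (319772, 5505153): z_contact = 129244.96 − 6209795.15 + 6081047.54 = 497.35 ft.
Depth below ground = 1238 − 497.35 = 740.6 ft.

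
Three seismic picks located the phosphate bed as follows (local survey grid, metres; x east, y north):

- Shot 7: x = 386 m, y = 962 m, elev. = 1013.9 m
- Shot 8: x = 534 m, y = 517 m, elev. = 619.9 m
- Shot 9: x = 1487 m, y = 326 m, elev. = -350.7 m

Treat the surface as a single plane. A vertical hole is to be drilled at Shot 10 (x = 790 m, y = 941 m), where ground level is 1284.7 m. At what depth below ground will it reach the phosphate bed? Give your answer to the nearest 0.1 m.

Let the plane be z = a·x + b·y + c.
Shot 8−Shot 7: 148a − 445b = −394;  Shot 9−Shot 7: 1101a − 636b = −1364.6.
Solving gives a = −0.901081, b = 0.585708.
Then c = 1013.9 − a·386 − b·962 = 798.27.
At (790, 941): z_contact = −711.85 + 551.15 + 798.27 = 637.56 m.
Depth below ground = 1284.7 − 637.56 = 647.1 m.

647.1 m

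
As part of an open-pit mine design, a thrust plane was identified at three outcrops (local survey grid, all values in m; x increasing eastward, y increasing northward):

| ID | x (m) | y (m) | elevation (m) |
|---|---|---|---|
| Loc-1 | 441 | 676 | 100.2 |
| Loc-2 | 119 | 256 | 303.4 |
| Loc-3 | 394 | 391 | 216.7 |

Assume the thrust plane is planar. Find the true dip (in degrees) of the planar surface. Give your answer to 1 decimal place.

22.2°

Two edge vectors: Loc-1→Loc-2 = (-322, -420, 203.2), Loc-1→Loc-3 = (-47, -285, 116.5).
Normal n = (Loc-1→Loc-2) × (Loc-1→Loc-3) = (8982, 27962.6, 72030).
So ∂z/∂x = −n_x/n_z = −0.12470 and ∂z/∂y = −n_y/n_z = −0.38821.
Gradient magnitude |∇z| = √(a² + b²) = √(0.01555 + 0.15071) = 0.40774.
True dip = arctan(0.40774) = 22.2°, dipping toward NNE (azimuth ≈ 018°).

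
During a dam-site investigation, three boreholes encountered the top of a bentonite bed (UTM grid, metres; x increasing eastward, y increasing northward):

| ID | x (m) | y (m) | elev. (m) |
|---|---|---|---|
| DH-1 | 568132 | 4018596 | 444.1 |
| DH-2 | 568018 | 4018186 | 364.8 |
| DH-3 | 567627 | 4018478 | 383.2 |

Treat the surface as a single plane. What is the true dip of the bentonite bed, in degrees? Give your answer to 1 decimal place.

10.7°

Two edge vectors: DH-1→DH-2 = (-114, -410, -79.3), DH-1→DH-3 = (-505, -118, -60.9).
Normal n = (DH-1→DH-2) × (DH-1→DH-3) = (15611.6, 33103.9, -193598).
So ∂z/∂x = −n_x/n_z = 0.08064 and ∂z/∂y = −n_y/n_z = 0.17099.
Gradient magnitude |∇z| = √(a² + b²) = √(0.00650 + 0.02924) = 0.18905.
True dip = arctan(0.18905) = 10.7°, dipping toward SSW (azimuth ≈ 205°).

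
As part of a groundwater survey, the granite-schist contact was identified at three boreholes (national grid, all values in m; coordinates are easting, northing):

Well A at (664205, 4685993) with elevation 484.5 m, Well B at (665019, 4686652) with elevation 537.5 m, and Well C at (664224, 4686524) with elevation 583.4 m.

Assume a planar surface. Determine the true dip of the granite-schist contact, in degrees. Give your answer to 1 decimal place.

11.8°

Two edge vectors: Well A→Well B = (814, 659, 53), Well A→Well C = (19, 531, 98.9).
Normal n = (Well A→Well B) × (Well A→Well C) = (37032.1, -79497.6, 419713).
So ∂z/∂easting = −n_x/n_z = −0.08823 and ∂z/∂northing = −n_y/n_z = 0.18941.
Gradient magnitude |∇z| = √(a² + b²) = √(0.00778 + 0.03588) = 0.20895.
True dip = arctan(0.20895) = 11.8°, dipping toward SSE (azimuth ≈ 155°).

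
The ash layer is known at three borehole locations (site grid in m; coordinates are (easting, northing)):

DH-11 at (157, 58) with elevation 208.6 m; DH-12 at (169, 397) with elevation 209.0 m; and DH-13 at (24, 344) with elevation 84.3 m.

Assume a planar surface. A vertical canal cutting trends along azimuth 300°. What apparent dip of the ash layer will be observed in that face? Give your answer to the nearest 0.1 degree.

Let the plane be z = a·E + b·N + c.
DH-12−DH-11: 12a + 339b = 0.4;  DH-13−DH-11: −133a + 286b = −124.3.
Solving gives a = 0.87084, b = −0.02965.
Unit vector along 300° is (sin 300°, cos 300°) = (-0.8660, 0.5000).
Slope in that direction = a·(-0.8660) + b·(0.5000) = −0.76899.
Apparent dip = arctan|0.76899| = 37.6° (true dip is 41.1°, so apparent ≤ true as expected).

37.6°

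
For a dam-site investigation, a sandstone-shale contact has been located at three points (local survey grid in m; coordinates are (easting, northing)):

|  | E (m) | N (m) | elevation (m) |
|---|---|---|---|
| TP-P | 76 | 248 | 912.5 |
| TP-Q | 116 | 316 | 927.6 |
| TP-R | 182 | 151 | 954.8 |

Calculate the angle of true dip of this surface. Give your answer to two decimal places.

21.39°

Two edge vectors: TP-P→TP-Q = (40, 68, 15.1), TP-P→TP-R = (106, -97, 42.3).
Normal n = (TP-P→TP-Q) × (TP-P→TP-R) = (4341.1, -91.4, -11088).
So ∂z/∂E = −n_x/n_z = 0.39151 and ∂z/∂N = −n_y/n_z = −0.00824.
Gradient magnitude |∇z| = √(a² + b²) = √(0.15328 + 0.00007) = 0.39160.
True dip = arctan(0.39160) = 21.39°, dipping toward W (azimuth ≈ 271°).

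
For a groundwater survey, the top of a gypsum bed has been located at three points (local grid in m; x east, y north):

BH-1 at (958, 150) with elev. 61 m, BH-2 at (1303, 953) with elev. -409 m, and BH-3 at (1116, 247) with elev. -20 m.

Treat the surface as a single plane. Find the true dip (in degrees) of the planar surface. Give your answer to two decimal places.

Let the plane be z = a·x + b·y + c.
BH-2−BH-1: 345a + 803b = −470;  BH-3−BH-1: 158a + 97b = −81.
Solving gives a = −0.20826, b = −0.49583.
Gradient magnitude |∇z| = √(a² + b²) = √(0.04337 + 0.24585) = 0.53779.
True dip = arctan(0.53779) = 28.27°, dipping toward NNE (azimuth ≈ 023°).

28.27°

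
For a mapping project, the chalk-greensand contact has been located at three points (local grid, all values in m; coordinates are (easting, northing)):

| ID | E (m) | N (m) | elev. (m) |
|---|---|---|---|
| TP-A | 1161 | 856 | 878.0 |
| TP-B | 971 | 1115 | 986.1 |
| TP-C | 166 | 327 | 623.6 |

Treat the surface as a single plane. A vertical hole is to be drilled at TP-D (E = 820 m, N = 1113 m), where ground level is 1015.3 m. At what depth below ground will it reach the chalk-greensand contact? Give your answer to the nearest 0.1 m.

33.7 m

Two edge vectors: TP-A→TP-B = (-190, 259, 108.1), TP-A→TP-C = (-995, -529, -254.4).
Normal n = (TP-A→TP-B) × (TP-A→TP-C) = (-8704.7, -155895.5, 358215).
So ∂z/∂E = −n_x/n_z = 0.024300 and ∂z/∂N = −n_y/n_z = 0.435201.
Intercept c from TP-A: 878 − 28.21 − 372.53 = 477.26.
At (820, 1113): z_contact = 19.93 + 484.38 + 477.26 = 981.56 m.
Depth below ground = 1015.3 − 981.56 = 33.7 m.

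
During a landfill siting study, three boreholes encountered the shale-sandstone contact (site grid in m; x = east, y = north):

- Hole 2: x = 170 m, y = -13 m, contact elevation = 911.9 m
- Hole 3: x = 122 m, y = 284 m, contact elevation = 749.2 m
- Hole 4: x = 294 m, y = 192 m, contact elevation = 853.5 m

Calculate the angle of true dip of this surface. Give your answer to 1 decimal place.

31.0°

Let the plane be z = a·x + b·y + c.
Hole 3−Hole 2: −48a + 297b = −162.7;  Hole 4−Hole 2: 124a + 205b = −58.4.
Solving gives a = 0.34303, b = −0.49237.
Gradient magnitude |∇z| = √(a² + b²) = √(0.11767 + 0.24243) = 0.60008.
True dip = arctan(0.60008) = 31.0°, dipping toward NW (azimuth ≈ 325°).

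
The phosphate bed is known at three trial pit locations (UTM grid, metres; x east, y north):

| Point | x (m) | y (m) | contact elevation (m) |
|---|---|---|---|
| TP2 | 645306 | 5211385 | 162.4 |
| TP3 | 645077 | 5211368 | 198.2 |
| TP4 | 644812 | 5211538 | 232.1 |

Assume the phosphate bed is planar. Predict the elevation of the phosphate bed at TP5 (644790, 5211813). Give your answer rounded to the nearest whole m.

Let the plane be z = a·x + b·y + c.
TP3−TP2: −229a − 17b = 35.8;  TP4−TP2: −494a + 153b = 69.7.
Solving gives a = −0.15338552, b = −0.03968919.
Then c = 162.4 − a·645306 − b·5211385 = 305978.65.
At (644790, 5211813): z = −98901.4 − 206852.6 + 305978.65 = 224.6 m.

225 m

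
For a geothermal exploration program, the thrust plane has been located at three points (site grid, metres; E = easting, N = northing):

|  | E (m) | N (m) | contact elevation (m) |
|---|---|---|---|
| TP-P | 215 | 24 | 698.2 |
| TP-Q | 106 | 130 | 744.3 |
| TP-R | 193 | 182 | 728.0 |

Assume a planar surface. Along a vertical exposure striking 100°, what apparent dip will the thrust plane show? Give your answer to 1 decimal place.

16.6°

Let the plane be z = a·E + b·N + c.
TP-Q−TP-P: −109a + 106b = 46.1;  TP-R−TP-P: −22a + 158b = 29.8.
Solving gives a = −0.27703, b = 0.15003.
Unit vector along 100° is (sin 100°, cos 100°) = (0.9848, -0.1736).
Slope in that direction = a·(0.9848) + b·(-0.1736) = −0.29888.
Apparent dip = arctan|0.29888| = 16.6° (true dip is 17.5°, so apparent ≤ true as expected).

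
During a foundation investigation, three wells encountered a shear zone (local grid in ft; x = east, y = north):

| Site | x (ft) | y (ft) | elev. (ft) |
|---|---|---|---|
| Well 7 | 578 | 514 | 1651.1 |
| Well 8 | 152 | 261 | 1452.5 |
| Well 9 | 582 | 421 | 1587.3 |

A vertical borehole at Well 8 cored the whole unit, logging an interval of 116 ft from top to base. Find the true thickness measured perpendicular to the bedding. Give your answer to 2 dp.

Two edge vectors: Well 7→Well 8 = (-426, -253, -198.6), Well 7→Well 9 = (4, -93, -63.8).
Normal n = (Well 7→Well 8) × (Well 7→Well 9) = (-2328.4, -27973.2, 40630).
So ∂z/∂x = −n_x/n_z = 0.05731 and ∂z/∂y = −n_y/n_z = 0.68849.
|∇z| = √(a²+b²) = 0.69087, so dip δ = arctan(0.69087) = 34.64°.
True thickness = vertical thickness × cos δ = 116 × cos 34.64° = 95.44 ft.

95.44 ft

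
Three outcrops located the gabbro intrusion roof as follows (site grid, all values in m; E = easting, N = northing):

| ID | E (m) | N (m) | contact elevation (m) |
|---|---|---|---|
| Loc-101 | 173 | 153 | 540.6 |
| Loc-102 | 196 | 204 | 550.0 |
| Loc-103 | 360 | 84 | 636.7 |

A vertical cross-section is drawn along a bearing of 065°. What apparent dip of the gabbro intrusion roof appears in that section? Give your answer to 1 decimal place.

Two edge vectors: Loc-101→Loc-102 = (23, 51, 9.4), Loc-101→Loc-103 = (187, -69, 96.1).
Normal n = (Loc-101→Loc-102) × (Loc-101→Loc-103) = (5549.7, -452.5, -11124).
So ∂z/∂E = −n_x/n_z = 0.49889 and ∂z/∂N = −n_y/n_z = −0.04068.
Unit vector along 065° is (sin 65°, cos 65°) = (0.9063, 0.4226).
Slope in that direction = a·(0.9063) + b·(0.4226) = 0.43496.
Apparent dip = arctan|0.43496| = 23.5° (true dip is 26.6°, so apparent ≤ true as expected).

23.5°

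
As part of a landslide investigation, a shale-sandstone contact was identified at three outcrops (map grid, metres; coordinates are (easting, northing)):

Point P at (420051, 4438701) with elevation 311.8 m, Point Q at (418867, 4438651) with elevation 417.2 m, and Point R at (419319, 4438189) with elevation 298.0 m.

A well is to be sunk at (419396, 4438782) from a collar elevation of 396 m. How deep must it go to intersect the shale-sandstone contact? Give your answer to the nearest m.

8 m

Let the plane be z = a·E + b·N + c.
Point Q−Point P: −1184a − 50b = 105.4;  Point R−Point P: −732a − 512b = −13.8.
Solving gives a = −0.09595160, b = 0.16413393.
Then c = 311.8 − a·420051 − b·4438701 = −687925.08.
At (419396, 4438782): z_contact = −40241.7 + 728554.7 − 687925.08 = 387.9 m.
Depth below ground = 396 − 387.9 = 8 m.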